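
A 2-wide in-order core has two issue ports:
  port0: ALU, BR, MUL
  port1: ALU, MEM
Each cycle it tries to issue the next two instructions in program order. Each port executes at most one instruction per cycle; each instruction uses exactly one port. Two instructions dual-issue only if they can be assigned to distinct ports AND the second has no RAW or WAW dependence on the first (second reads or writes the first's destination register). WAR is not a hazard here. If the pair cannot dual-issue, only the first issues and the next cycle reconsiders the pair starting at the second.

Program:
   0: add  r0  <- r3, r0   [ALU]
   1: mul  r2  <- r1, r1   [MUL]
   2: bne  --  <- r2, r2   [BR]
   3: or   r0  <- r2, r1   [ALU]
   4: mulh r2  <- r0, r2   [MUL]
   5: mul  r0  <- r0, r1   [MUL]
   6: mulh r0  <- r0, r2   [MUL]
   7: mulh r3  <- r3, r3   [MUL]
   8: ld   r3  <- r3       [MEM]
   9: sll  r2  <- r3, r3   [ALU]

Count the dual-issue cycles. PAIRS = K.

  cy0 -> i0/i1 (add/mul) pair
  cy1 -> i2/i3 (bne/or) pair
  cy2 -> i4 (mulh) no-port MUL/MUL
  cy3 -> i5 (mul) no-port MUL/MUL
  cy4 -> i6 (mulh) no-port MUL/MUL
  cy5 -> i7 (mulh) RAW+WAW r3
  cy6 -> i8 (ld) RAW r3
  cy7 -> i9 (sll) tail

PAIRS = 2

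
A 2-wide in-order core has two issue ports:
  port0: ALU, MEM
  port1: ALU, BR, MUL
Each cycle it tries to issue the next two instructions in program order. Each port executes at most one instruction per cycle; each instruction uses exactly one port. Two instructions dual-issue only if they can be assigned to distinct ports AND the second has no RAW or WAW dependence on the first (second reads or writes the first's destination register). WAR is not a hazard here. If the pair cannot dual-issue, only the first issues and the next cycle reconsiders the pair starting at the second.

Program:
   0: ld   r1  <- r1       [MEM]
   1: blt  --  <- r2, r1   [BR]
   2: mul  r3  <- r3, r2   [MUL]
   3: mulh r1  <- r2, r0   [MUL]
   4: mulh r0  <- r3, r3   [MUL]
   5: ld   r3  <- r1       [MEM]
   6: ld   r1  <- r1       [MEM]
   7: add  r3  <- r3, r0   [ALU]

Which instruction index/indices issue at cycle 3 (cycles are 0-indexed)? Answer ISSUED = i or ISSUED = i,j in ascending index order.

ISSUED = 3

#0 head=0: ld.MEM i0 RAW r1
#1 head=1: blt.BR i1 no-port BR/MUL
#2 head=2: mul.MUL i2 no-port MUL/MUL
#3 head=3: mulh.MUL i3 no-port MUL/MUL
#4 head=4: mulh.MUL/ld.MEM i4/i5 2-wide
#5 head=6: ld.MEM/add.ALU i6/i7 2-wide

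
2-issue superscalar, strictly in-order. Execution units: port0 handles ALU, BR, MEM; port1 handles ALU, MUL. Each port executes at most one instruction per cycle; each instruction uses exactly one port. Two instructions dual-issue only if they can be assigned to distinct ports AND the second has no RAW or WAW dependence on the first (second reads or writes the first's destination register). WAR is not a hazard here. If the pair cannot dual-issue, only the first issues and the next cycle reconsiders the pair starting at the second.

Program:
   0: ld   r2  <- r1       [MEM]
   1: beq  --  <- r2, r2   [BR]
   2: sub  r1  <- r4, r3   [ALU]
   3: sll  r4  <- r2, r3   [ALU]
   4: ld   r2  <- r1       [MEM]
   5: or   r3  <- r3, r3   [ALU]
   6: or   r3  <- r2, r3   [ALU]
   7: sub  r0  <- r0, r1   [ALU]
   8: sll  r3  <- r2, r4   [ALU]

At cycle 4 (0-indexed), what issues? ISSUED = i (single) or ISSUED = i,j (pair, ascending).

ISSUED = 6,7

[0] i0  ld.MEM  -- no-port MEM/BR
[1] i1/i2  beq.BR;sub.ALU  -- pair
[2] i3/i4  sll.ALU;ld.MEM  -- pair
[3] i5  or.ALU  -- RAW+WAW r3
[4] i6/i7  or.ALU;sub.ALU  -- pair
[5] i8  sll.ALU  -- tail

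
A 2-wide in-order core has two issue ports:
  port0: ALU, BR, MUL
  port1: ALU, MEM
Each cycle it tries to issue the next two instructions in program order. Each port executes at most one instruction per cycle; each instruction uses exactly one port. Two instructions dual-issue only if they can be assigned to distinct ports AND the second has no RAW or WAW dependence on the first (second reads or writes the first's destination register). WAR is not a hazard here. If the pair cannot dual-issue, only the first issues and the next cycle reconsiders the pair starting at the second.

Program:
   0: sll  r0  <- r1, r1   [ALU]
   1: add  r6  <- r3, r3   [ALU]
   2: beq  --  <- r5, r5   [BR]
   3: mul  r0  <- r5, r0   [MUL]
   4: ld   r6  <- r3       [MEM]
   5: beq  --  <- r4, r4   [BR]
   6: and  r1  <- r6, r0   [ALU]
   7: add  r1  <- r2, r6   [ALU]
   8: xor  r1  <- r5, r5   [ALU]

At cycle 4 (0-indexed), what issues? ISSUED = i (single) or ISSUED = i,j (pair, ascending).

#0 head=0: sll.ALU add.ALU i0,i1 pair
#1 head=2: beq.BR i2 no-port BR/MUL
#2 head=3: mul.MUL ld.MEM i3,i4 pair
#3 head=5: beq.BR and.ALU i5,i6 pair
#4 head=7: add.ALU i7 WAW r1
#5 head=8: xor.ALU i8 tail

ISSUED = 7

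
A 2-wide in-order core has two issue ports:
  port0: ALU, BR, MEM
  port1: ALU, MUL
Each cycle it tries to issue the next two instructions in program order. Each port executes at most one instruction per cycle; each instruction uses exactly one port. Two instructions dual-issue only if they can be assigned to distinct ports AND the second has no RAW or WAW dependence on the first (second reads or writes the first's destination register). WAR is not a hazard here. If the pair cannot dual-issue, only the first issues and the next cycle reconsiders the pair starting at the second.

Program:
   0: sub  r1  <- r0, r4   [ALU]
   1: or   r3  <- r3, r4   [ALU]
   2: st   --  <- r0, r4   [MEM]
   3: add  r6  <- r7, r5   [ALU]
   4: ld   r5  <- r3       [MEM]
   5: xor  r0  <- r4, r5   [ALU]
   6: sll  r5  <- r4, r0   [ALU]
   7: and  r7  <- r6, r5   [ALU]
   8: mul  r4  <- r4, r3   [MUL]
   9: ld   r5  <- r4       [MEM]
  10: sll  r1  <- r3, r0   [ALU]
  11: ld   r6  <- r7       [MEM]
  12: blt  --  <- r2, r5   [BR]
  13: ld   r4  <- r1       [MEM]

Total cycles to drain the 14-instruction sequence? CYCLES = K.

  cy0 -> i0+i1 (sub.ALU/or.ALU) pair
  cy1 -> i2+i3 (st.MEM/add.ALU) pair
  cy2 -> i4 (ld.MEM) RAW r5
  cy3 -> i5 (xor.ALU) RAW r0
  cy4 -> i6 (sll.ALU) RAW r5
  cy5 -> i7+i8 (and.ALU/mul.MUL) pair
  cy6 -> i9+i10 (ld.MEM/sll.ALU) pair
  cy7 -> i11 (ld.MEM) no-port MEM/BR
  cy8 -> i12 (blt.BR) no-port BR/MEM
  cy9 -> i13 (ld.MEM) tail

CYCLES = 10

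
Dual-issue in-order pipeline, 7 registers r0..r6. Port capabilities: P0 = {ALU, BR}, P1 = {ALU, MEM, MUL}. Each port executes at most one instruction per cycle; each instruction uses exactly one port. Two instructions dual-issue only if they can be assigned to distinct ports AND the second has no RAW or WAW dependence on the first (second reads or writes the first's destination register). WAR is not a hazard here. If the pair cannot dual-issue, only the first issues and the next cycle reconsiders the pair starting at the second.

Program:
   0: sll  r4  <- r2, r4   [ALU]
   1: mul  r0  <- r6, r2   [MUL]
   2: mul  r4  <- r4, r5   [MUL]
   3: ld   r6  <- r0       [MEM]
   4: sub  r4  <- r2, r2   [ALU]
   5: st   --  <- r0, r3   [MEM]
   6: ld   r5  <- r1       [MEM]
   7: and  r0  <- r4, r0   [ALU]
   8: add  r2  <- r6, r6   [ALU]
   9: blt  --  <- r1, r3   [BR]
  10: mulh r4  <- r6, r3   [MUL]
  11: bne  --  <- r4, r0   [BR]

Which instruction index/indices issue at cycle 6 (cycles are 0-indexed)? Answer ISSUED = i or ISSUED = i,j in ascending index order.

ISSUED = 10

  cy0 -> i0+i1 (sll;mul) dual
  cy1 -> i2 (mul) no-port MUL/MEM
  cy2 -> i3+i4 (ld;sub) dual
  cy3 -> i5 (st) no-port MEM/MEM
  cy4 -> i6+i7 (ld;and) dual
  cy5 -> i8+i9 (add;blt) dual
  cy6 -> i10 (mulh) RAW r4
  cy7 -> i11 (bne) tail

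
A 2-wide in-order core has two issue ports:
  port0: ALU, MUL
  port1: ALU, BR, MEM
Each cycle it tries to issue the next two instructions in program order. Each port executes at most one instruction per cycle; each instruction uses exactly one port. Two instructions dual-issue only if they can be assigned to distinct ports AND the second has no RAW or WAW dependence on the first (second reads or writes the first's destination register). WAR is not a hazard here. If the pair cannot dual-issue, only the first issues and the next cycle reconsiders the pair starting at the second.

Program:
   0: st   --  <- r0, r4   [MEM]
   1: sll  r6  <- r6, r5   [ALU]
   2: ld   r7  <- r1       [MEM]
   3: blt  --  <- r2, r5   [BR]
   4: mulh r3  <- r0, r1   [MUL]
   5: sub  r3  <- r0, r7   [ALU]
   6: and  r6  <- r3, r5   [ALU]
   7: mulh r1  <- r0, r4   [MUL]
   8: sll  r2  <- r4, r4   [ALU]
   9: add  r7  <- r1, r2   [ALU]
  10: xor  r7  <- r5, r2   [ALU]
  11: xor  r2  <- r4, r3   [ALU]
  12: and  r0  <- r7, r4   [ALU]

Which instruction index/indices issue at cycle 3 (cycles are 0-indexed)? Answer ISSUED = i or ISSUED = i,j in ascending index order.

0. st+sll @i0,i1  | dual
1. ld @i2  | no-port MEM/BR
2. blt+mulh @i3,i4  | dual
3. sub @i5  | RAW r3
4. and+mulh @i6,i7  | dual
5. sll @i8  | RAW r2
6. add @i9  | WAW r7
7. xor+xor @i10,i11  | dual
8. and @i12  | tail

ISSUED = 5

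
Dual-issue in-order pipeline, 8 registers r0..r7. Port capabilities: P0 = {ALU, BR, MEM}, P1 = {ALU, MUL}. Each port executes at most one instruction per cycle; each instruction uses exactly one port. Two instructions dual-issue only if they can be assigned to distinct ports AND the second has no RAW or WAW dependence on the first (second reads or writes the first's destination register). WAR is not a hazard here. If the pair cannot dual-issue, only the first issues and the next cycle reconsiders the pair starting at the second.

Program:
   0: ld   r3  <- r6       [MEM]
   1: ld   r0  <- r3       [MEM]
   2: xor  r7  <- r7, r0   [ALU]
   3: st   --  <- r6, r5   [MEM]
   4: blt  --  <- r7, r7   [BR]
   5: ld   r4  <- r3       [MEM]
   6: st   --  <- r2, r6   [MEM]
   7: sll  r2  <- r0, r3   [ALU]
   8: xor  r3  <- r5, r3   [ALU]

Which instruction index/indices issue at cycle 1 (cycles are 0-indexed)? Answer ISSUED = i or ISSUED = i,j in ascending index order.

ISSUED = 1

#0 head=0: ld i0 no-port MEM/MEM
#1 head=1: ld i1 RAW r0
#2 head=2: xor st i2&i3 2-wide
#3 head=4: blt i4 no-port BR/MEM
#4 head=5: ld i5 no-port MEM/MEM
#5 head=6: st sll i6&i7 2-wide
#6 head=8: xor i8 tail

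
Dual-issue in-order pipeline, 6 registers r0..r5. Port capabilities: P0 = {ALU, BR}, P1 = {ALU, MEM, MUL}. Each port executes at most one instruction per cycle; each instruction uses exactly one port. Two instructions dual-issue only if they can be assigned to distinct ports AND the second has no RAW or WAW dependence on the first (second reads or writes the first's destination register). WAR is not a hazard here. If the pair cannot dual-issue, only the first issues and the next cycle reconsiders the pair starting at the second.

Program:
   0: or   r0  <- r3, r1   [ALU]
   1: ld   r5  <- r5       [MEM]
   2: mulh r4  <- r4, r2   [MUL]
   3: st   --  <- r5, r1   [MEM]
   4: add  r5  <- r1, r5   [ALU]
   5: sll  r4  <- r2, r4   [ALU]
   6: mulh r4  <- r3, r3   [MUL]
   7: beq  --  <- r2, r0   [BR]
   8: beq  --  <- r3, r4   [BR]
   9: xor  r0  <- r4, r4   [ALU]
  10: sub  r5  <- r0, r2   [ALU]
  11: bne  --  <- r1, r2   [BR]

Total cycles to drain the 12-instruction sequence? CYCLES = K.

CYCLES = 7

c0: i0/i1 or.ALU;ld.MEM  2-wide
c1: i2 mulh.MUL  no-port MUL/MEM
c2: i3/i4 st.MEM;add.ALU  2-wide
c3: i5 sll.ALU  WAW r4
c4: i6/i7 mulh.MUL;beq.BR  2-wide
c5: i8/i9 beq.BR;xor.ALU  2-wide
c6: i10/i11 sub.ALU;bne.BR  2-wide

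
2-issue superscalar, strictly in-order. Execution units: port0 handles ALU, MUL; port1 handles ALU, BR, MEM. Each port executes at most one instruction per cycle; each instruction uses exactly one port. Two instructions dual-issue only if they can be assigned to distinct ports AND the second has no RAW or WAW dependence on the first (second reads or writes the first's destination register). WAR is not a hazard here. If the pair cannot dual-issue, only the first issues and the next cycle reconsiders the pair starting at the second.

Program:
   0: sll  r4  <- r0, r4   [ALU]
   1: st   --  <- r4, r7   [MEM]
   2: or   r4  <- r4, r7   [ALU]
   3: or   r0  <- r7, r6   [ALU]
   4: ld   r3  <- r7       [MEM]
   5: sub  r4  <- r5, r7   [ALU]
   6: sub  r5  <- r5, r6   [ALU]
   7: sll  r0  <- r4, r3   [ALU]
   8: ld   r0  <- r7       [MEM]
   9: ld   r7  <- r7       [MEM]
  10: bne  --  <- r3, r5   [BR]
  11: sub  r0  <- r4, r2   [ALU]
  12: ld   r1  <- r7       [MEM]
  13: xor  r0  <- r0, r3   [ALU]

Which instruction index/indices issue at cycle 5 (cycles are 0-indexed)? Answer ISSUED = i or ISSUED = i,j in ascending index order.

ISSUED = 8

[0] i0  sll  -- RAW r4
[1] i1/i2  st or  -- pair
[2] i3/i4  or ld  -- pair
[3] i5/i6  sub sub  -- pair
[4] i7  sll  -- WAW r0
[5] i8  ld  -- no-port MEM/MEM
[6] i9  ld  -- no-port MEM/BR
[7] i10/i11  bne sub  -- pair
[8] i12/i13  ld xor  -- pair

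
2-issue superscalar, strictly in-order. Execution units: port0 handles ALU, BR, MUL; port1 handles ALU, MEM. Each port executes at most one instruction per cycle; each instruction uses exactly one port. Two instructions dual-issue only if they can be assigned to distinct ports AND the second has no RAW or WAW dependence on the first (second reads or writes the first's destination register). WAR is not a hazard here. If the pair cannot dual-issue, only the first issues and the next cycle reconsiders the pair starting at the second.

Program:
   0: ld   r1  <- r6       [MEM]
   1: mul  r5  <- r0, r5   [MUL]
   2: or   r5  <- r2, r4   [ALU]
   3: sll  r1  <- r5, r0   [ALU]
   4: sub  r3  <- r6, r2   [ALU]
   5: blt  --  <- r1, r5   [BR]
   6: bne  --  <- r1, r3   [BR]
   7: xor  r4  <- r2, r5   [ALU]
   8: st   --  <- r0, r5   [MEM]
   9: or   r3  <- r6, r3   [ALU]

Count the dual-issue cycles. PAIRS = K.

#0 head=0: ld+mul i0&i1 dual
#1 head=2: or i2 RAW r5
#2 head=3: sll+sub i3&i4 dual
#3 head=5: blt i5 no-port BR/BR
#4 head=6: bne+xor i6&i7 dual
#5 head=8: st+or i8&i9 dual

PAIRS = 4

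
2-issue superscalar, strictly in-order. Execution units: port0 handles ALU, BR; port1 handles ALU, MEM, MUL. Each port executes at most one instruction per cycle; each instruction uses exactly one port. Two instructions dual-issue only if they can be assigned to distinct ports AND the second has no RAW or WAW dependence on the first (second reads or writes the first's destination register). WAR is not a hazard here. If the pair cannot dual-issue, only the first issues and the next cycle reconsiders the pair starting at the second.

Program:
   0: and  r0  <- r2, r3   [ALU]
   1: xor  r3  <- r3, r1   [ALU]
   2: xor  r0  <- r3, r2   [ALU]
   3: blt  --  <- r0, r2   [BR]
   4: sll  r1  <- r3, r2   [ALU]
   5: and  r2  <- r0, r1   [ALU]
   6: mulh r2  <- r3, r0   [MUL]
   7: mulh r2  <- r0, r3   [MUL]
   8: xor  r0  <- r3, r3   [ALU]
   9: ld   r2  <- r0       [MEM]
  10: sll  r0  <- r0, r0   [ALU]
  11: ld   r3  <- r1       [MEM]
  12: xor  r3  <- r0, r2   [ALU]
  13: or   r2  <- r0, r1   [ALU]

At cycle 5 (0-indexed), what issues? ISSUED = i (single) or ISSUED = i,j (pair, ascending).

ISSUED = 7,8

#0 head=0: and.ALU+xor.ALU i0&i1 2-wide
#1 head=2: xor.ALU i2 RAW r0
#2 head=3: blt.BR+sll.ALU i3&i4 2-wide
#3 head=5: and.ALU i5 WAW r2
#4 head=6: mulh.MUL i6 no-port MUL/MUL
#5 head=7: mulh.MUL+xor.ALU i7&i8 2-wide
#6 head=9: ld.MEM+sll.ALU i9&i10 2-wide
#7 head=11: ld.MEM i11 WAW r3
#8 head=12: xor.ALU+or.ALU i12&i13 2-wide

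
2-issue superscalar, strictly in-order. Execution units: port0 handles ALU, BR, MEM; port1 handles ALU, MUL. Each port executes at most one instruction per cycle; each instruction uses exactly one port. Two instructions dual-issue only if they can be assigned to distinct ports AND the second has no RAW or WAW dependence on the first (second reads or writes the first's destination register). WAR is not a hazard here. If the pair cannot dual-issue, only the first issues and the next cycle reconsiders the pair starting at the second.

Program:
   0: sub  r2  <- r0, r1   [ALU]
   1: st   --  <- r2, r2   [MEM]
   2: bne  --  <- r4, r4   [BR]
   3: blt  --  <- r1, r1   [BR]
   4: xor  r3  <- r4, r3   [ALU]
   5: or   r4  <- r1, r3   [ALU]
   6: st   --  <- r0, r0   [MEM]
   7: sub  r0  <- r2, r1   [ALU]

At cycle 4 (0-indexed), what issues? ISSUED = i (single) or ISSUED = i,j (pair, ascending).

ISSUED = 5,6

0. sub.ALU @i0  | RAW r2
1. st.MEM @i1  | no-port MEM/BR
2. bne.BR @i2  | no-port BR/BR
3. blt.BR/xor.ALU @i3+i4  | pair
4. or.ALU/st.MEM @i5+i6  | pair
5. sub.ALU @i7  | tail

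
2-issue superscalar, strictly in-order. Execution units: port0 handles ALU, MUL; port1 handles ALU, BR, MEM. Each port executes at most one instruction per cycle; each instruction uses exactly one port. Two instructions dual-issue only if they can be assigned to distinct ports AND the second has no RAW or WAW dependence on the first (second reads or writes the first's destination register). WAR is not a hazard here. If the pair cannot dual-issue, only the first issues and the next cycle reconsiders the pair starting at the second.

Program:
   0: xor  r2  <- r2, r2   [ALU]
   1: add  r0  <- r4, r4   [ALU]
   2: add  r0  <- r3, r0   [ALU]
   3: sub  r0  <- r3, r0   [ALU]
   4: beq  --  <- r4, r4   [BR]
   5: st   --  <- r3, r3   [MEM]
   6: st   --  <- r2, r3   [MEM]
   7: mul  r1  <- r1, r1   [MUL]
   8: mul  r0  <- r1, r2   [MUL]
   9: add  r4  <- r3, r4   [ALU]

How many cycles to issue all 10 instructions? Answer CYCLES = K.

t=0 i0+i1:xor+add ; 2-wide
t=1 i2:add ; RAW+WAW r0
t=2 i3+i4:sub+beq ; 2-wide
t=3 i5:st ; no-port MEM/MEM
t=4 i6+i7:st+mul ; 2-wide
t=5 i8+i9:mul+add ; 2-wide

CYCLES = 6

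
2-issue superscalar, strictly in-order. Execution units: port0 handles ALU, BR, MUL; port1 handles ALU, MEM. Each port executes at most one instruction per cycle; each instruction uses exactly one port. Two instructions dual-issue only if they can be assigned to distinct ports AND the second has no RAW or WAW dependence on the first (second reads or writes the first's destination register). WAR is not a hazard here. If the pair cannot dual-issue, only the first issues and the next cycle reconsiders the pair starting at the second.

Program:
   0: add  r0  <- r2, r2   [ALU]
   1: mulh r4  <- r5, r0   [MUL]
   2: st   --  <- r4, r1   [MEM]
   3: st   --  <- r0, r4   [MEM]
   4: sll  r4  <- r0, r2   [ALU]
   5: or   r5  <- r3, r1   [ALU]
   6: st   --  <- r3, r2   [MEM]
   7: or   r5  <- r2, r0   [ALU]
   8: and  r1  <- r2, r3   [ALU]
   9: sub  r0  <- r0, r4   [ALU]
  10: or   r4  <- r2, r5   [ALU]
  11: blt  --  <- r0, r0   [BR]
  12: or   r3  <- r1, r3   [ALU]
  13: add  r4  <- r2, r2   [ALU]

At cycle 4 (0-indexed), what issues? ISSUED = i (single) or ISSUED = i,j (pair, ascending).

ISSUED = 5,6

0. add @i0  | RAW r0
1. mulh @i1  | RAW r4
2. st @i2  | no-port MEM/MEM
3. st sll @i3,i4  | pair
4. or st @i5,i6  | pair
5. or and @i7,i8  | pair
6. sub or @i9,i10  | pair
7. blt or @i11,i12  | pair
8. add @i13  | tail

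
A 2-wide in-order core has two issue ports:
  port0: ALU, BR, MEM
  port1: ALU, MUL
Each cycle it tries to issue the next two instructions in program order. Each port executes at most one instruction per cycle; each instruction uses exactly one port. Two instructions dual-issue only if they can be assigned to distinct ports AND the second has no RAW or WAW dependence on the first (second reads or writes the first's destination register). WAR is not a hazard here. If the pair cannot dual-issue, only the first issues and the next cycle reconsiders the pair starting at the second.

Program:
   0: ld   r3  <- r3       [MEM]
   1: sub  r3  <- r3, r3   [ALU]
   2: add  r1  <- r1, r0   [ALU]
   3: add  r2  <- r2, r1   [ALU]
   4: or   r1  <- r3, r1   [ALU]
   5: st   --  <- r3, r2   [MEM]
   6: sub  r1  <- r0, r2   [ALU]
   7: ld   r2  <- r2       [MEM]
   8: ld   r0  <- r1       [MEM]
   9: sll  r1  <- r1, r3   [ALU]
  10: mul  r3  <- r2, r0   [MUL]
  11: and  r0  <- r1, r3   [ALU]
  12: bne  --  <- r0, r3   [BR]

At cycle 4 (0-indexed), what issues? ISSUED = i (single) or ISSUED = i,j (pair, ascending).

ISSUED = 7

  cy0 -> i0 (ld.MEM) RAW+WAW r3
  cy1 -> i1&i2 (sub.ALU/add.ALU) dual
  cy2 -> i3&i4 (add.ALU/or.ALU) dual
  cy3 -> i5&i6 (st.MEM/sub.ALU) dual
  cy4 -> i7 (ld.MEM) no-port MEM/MEM
  cy5 -> i8&i9 (ld.MEM/sll.ALU) dual
  cy6 -> i10 (mul.MUL) RAW r3
  cy7 -> i11 (and.ALU) RAW r0
  cy8 -> i12 (bne.BR) tail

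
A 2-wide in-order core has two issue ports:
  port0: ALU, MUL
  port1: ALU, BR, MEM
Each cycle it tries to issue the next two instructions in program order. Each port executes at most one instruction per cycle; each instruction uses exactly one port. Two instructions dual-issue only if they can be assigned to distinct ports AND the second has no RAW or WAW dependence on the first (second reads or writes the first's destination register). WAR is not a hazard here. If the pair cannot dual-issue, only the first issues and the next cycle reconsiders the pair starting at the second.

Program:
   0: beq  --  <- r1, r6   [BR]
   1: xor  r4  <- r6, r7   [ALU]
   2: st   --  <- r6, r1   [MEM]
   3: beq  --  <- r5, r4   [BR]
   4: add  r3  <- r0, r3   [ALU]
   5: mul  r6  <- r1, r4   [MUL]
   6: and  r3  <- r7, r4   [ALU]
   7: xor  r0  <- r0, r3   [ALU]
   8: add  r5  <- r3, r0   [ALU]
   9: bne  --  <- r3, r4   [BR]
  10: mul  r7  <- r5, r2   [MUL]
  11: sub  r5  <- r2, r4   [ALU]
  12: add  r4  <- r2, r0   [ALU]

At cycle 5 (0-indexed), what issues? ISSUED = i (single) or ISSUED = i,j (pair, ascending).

t=0 i0+i1:beq xor ; 2-wide
t=1 i2:st ; no-port MEM/BR
t=2 i3+i4:beq add ; 2-wide
t=3 i5+i6:mul and ; 2-wide
t=4 i7:xor ; RAW r0
t=5 i8+i9:add bne ; 2-wide
t=6 i10+i11:mul sub ; 2-wide
t=7 i12:add ; tail

ISSUED = 8,9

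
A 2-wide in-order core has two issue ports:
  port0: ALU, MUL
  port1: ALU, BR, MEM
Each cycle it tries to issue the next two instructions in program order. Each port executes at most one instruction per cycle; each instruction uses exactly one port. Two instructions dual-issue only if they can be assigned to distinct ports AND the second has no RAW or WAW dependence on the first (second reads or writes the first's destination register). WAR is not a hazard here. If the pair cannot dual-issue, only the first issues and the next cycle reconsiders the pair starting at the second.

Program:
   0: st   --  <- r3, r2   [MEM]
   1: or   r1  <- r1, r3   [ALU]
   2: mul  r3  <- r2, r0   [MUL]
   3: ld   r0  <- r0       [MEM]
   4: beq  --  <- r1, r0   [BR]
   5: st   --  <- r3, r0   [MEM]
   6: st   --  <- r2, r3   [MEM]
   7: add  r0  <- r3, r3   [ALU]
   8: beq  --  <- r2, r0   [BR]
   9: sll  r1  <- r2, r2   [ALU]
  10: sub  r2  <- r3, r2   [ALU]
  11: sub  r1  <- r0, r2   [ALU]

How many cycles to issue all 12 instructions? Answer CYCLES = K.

CYCLES = 8

  cy0 -> i0+i1 (st.MEM/or.ALU) pair
  cy1 -> i2+i3 (mul.MUL/ld.MEM) pair
  cy2 -> i4 (beq.BR) no-port BR/MEM
  cy3 -> i5 (st.MEM) no-port MEM/MEM
  cy4 -> i6+i7 (st.MEM/add.ALU) pair
  cy5 -> i8+i9 (beq.BR/sll.ALU) pair
  cy6 -> i10 (sub.ALU) RAW r2
  cy7 -> i11 (sub.ALU) tail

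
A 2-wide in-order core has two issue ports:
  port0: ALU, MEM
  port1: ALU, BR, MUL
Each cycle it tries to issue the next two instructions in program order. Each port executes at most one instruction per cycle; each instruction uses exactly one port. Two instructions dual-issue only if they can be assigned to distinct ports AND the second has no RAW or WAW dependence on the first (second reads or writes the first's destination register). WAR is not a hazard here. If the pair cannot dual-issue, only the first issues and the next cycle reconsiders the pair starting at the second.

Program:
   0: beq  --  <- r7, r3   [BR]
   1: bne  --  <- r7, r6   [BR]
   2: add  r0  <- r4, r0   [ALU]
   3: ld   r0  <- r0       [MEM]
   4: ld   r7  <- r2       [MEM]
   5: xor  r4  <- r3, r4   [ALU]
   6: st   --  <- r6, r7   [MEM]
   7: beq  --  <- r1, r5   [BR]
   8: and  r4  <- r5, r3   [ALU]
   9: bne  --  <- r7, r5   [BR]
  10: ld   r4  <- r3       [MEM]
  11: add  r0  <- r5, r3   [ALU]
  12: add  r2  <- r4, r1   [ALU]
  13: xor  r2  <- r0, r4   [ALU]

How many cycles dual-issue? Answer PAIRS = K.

PAIRS = 5

[0] i0  beq  -- no-port BR/BR
[1] i1+i2  bne/add  -- pair
[2] i3  ld  -- no-port MEM/MEM
[3] i4+i5  ld/xor  -- pair
[4] i6+i7  st/beq  -- pair
[5] i8+i9  and/bne  -- pair
[6] i10+i11  ld/add  -- pair
[7] i12  add  -- WAW r2
[8] i13  xor  -- tail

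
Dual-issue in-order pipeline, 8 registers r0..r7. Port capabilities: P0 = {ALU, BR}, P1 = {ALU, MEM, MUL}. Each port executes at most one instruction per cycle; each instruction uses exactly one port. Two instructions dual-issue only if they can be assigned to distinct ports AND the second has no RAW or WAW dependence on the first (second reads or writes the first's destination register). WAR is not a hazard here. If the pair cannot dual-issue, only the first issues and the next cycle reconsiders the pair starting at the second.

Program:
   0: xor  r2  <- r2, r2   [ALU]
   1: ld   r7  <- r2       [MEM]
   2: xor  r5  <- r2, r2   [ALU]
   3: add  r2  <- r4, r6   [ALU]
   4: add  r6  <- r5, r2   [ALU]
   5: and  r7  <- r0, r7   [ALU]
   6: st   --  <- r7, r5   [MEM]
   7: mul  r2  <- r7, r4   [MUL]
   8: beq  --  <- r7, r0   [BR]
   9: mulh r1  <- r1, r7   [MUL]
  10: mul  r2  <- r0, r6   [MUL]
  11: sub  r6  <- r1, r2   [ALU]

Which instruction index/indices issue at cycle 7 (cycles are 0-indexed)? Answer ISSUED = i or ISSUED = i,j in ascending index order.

ISSUED = 10

[0] i0  xor.ALU  -- RAW r2
[1] i1+i2  ld.MEM+xor.ALU  -- pair
[2] i3  add.ALU  -- RAW r2
[3] i4+i5  add.ALU+and.ALU  -- pair
[4] i6  st.MEM  -- no-port MEM/MUL
[5] i7+i8  mul.MUL+beq.BR  -- pair
[6] i9  mulh.MUL  -- no-port MUL/MUL
[7] i10  mul.MUL  -- RAW r2
[8] i11  sub.ALU  -- tail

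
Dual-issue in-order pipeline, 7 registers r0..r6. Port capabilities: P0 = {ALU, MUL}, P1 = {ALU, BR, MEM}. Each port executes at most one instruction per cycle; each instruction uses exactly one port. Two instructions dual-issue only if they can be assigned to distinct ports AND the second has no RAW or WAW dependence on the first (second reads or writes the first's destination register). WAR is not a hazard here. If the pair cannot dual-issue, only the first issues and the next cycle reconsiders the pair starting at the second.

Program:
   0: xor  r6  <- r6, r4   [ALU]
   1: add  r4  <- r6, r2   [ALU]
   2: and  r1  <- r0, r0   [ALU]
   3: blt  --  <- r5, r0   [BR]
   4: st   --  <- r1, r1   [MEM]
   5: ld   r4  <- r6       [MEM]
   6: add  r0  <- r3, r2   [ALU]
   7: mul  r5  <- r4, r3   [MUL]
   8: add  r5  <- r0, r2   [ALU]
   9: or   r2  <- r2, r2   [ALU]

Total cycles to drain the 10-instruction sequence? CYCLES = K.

0. xor.ALU @i0  | RAW r6
1. add.ALU and.ALU @i1/i2  | dual
2. blt.BR @i3  | no-port BR/MEM
3. st.MEM @i4  | no-port MEM/MEM
4. ld.MEM add.ALU @i5/i6  | dual
5. mul.MUL @i7  | WAW r5
6. add.ALU or.ALU @i8/i9  | dual

CYCLES = 7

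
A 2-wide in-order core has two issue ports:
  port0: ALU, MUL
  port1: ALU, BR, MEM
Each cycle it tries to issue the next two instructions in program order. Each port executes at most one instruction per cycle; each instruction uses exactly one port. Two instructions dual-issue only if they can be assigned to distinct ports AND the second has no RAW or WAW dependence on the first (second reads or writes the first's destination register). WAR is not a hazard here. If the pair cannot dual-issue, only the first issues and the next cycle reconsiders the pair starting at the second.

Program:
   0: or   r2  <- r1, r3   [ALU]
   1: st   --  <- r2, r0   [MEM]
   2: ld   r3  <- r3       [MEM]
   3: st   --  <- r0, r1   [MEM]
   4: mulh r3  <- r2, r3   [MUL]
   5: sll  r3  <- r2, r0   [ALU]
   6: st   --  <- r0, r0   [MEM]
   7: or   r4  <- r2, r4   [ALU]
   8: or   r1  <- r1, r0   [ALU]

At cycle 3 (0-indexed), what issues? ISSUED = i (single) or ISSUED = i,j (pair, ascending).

ISSUED = 3,4

  cy0 -> i0 (or) RAW r2
  cy1 -> i1 (st) no-port MEM/MEM
  cy2 -> i2 (ld) no-port MEM/MEM
  cy3 -> i3&i4 (st;mulh) pair
  cy4 -> i5&i6 (sll;st) pair
  cy5 -> i7&i8 (or;or) pair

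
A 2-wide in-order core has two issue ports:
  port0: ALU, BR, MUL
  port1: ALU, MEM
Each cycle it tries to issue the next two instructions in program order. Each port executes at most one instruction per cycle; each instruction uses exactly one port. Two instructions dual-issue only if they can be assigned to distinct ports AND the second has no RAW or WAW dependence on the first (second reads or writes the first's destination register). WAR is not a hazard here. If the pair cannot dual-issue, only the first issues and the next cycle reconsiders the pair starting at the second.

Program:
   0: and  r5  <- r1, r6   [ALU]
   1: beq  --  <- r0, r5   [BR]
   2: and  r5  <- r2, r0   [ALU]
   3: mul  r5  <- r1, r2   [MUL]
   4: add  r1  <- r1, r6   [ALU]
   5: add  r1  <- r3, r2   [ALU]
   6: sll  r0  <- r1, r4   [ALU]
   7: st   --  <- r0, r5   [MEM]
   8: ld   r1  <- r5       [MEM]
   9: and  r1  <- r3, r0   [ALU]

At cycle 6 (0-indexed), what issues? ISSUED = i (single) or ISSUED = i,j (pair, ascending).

ISSUED = 8

[0] i0  and  -- RAW r5
[1] i1/i2  beq;and  -- 2-wide
[2] i3/i4  mul;add  -- 2-wide
[3] i5  add  -- RAW r1
[4] i6  sll  -- RAW r0
[5] i7  st  -- no-port MEM/MEM
[6] i8  ld  -- WAW r1
[7] i9  and  -- tail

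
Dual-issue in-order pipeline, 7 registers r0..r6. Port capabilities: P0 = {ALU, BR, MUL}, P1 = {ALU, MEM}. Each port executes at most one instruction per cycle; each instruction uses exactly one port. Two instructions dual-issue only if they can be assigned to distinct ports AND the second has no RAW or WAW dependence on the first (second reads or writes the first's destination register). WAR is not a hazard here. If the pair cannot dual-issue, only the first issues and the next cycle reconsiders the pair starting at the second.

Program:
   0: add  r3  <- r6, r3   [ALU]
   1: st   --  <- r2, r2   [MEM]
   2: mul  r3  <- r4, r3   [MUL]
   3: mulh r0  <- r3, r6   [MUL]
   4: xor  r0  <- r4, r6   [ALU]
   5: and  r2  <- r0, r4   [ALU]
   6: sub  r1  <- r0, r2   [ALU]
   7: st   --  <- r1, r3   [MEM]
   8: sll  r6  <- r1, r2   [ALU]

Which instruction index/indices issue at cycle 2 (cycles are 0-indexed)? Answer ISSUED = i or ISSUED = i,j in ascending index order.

c0: i0+i1 add+st  pair
c1: i2 mul  no-port MUL/MUL
c2: i3 mulh  WAW r0
c3: i4 xor  RAW r0
c4: i5 and  RAW r2
c5: i6 sub  RAW r1
c6: i7+i8 st+sll  pair

ISSUED = 3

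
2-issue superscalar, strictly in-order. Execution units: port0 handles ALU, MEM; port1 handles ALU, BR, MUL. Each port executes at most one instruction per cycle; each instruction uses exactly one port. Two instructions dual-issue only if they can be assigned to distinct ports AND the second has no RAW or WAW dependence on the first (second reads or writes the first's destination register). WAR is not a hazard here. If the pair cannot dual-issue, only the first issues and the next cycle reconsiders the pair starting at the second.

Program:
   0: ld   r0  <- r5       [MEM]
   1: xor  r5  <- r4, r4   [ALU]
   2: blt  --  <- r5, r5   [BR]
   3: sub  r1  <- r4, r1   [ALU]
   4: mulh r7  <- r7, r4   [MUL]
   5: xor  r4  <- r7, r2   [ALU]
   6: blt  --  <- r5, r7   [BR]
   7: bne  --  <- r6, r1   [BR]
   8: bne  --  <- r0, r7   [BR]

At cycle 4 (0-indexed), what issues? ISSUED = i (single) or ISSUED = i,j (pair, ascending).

  cy0 -> i0+i1 (ld/xor) dual
  cy1 -> i2+i3 (blt/sub) dual
  cy2 -> i4 (mulh) RAW r7
  cy3 -> i5+i6 (xor/blt) dual
  cy4 -> i7 (bne) no-port BR/BR
  cy5 -> i8 (bne) tail

ISSUED = 7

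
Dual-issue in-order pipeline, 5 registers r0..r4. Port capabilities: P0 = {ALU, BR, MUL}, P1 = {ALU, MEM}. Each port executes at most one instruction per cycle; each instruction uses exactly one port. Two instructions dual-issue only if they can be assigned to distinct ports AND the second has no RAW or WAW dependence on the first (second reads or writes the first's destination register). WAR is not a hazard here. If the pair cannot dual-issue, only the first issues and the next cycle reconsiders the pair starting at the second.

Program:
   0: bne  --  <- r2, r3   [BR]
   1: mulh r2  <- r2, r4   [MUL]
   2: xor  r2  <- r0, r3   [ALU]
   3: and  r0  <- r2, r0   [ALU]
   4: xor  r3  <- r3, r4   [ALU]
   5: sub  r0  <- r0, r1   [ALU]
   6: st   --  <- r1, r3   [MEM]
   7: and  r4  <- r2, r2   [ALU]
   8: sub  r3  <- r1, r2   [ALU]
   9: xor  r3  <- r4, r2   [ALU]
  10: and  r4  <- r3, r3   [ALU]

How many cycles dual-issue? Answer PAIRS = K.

t=0 i0:bne ; no-port BR/MUL
t=1 i1:mulh ; WAW r2
t=2 i2:xor ; RAW r2
t=3 i3+i4:and/xor ; 2-wide
t=4 i5+i6:sub/st ; 2-wide
t=5 i7+i8:and/sub ; 2-wide
t=6 i9:xor ; RAW r3
t=7 i10:and ; tail

PAIRS = 3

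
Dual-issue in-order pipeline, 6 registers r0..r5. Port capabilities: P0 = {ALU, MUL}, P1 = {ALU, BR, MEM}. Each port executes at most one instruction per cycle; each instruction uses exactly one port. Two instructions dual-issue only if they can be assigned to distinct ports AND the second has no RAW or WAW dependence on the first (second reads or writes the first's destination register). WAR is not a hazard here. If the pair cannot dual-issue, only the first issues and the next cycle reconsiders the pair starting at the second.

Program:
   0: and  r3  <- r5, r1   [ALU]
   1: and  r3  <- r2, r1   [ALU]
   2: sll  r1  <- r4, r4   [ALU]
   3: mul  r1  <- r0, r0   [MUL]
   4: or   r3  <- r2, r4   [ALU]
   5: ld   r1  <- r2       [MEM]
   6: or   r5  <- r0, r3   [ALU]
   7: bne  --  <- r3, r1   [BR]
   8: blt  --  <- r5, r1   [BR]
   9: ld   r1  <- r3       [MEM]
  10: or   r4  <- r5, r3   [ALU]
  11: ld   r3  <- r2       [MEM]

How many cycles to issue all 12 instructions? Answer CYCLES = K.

c0: i0 and  WAW r3
c1: i1/i2 and/sll  dual
c2: i3/i4 mul/or  dual
c3: i5/i6 ld/or  dual
c4: i7 bne  no-port BR/BR
c5: i8 blt  no-port BR/MEM
c6: i9/i10 ld/or  dual
c7: i11 ld  tail

CYCLES = 8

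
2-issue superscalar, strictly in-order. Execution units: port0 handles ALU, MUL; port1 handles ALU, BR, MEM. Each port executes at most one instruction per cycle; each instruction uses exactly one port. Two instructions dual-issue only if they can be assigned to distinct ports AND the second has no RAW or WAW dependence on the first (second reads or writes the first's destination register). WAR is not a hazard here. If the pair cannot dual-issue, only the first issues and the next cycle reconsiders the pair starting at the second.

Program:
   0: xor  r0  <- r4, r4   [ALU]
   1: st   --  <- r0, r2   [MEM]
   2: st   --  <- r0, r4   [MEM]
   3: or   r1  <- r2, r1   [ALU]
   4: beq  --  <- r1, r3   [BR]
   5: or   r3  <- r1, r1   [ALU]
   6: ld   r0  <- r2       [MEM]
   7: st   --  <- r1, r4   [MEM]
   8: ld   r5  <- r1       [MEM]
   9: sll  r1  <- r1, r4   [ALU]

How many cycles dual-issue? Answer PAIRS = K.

PAIRS = 3

  cy0 -> i0 (xor) RAW r0
  cy1 -> i1 (st) no-port MEM/MEM
  cy2 -> i2+i3 (st or) 2-wide
  cy3 -> i4+i5 (beq or) 2-wide
  cy4 -> i6 (ld) no-port MEM/MEM
  cy5 -> i7 (st) no-port MEM/MEM
  cy6 -> i8+i9 (ld sll) 2-wide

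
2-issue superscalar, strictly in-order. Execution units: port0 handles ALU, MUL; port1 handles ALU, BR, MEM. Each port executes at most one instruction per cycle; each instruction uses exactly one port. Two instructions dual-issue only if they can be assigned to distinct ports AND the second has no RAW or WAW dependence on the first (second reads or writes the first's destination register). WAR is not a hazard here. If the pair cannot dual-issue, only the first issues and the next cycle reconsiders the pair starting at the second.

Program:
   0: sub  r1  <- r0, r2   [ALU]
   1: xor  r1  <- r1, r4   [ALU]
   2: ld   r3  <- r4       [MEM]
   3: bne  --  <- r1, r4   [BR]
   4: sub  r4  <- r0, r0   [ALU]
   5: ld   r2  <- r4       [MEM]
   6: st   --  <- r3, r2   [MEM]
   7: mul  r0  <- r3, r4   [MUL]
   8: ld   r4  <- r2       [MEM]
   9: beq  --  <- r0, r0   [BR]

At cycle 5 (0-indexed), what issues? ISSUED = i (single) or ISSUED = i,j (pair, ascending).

ISSUED = 8

t=0 i0:sub ; RAW+WAW r1
t=1 i1,i2:xor/ld ; 2-wide
t=2 i3,i4:bne/sub ; 2-wide
t=3 i5:ld ; no-port MEM/MEM
t=4 i6,i7:st/mul ; 2-wide
t=5 i8:ld ; no-port MEM/BR
t=6 i9:beq ; tail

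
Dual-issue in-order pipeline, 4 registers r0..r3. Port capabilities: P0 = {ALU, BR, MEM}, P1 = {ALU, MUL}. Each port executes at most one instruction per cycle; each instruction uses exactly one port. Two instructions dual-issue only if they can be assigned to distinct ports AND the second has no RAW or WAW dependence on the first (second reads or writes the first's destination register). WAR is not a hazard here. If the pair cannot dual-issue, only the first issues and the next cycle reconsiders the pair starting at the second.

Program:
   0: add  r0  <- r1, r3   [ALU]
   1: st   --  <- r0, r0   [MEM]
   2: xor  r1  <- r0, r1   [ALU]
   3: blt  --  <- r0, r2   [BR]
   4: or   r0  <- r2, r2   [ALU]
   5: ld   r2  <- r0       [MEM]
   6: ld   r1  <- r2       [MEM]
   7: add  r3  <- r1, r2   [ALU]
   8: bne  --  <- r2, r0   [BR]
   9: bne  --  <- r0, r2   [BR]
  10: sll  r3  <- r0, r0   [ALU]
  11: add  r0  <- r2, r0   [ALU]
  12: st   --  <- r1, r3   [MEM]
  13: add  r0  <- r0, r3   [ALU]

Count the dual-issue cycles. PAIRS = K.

PAIRS = 5

  cy0 -> i0 (add) RAW r0
  cy1 -> i1/i2 (st xor) pair
  cy2 -> i3/i4 (blt or) pair
  cy3 -> i5 (ld) no-port MEM/MEM
  cy4 -> i6 (ld) RAW r1
  cy5 -> i7/i8 (add bne) pair
  cy6 -> i9/i10 (bne sll) pair
  cy7 -> i11/i12 (add st) pair
  cy8 -> i13 (add) tail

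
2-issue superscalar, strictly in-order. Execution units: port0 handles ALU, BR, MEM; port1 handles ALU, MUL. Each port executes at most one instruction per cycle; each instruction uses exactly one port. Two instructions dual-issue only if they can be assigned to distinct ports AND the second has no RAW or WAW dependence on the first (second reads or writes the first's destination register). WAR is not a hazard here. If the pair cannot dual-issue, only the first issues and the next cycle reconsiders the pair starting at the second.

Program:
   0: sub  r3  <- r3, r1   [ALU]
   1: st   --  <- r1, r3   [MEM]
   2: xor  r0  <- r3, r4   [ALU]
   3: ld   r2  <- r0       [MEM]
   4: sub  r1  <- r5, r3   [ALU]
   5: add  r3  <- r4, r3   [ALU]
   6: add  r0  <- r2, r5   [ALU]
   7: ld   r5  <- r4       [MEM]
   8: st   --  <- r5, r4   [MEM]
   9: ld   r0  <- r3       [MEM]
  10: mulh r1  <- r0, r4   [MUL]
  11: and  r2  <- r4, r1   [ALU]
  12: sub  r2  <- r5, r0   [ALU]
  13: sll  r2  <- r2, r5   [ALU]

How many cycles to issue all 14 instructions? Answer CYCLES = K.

t=0 i0:sub.ALU ; RAW r3
t=1 i1+i2:st.MEM+xor.ALU ; 2-wide
t=2 i3+i4:ld.MEM+sub.ALU ; 2-wide
t=3 i5+i6:add.ALU+add.ALU ; 2-wide
t=4 i7:ld.MEM ; no-port MEM/MEM
t=5 i8:st.MEM ; no-port MEM/MEM
t=6 i9:ld.MEM ; RAW r0
t=7 i10:mulh.MUL ; RAW r1
t=8 i11:and.ALU ; WAW r2
t=9 i12:sub.ALU ; RAW+WAW r2
t=10 i13:sll.ALU ; tail

CYCLES = 11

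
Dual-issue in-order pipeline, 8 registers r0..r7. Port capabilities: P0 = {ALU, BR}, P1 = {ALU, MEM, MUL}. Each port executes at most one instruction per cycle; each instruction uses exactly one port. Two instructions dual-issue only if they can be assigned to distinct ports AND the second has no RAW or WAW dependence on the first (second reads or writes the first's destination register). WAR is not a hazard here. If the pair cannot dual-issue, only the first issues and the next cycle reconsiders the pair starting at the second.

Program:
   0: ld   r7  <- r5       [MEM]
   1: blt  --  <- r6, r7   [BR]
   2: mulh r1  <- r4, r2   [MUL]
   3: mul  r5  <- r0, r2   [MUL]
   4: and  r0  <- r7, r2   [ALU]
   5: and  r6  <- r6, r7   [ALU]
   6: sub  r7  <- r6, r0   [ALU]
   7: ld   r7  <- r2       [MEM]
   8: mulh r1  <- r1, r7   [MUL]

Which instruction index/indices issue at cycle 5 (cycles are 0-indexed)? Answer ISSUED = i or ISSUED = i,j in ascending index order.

0. ld @i0  | RAW r7
1. blt mulh @i1/i2  | dual
2. mul and @i3/i4  | dual
3. and @i5  | RAW r6
4. sub @i6  | WAW r7
5. ld @i7  | no-port MEM/MUL
6. mulh @i8  | tail

ISSUED = 7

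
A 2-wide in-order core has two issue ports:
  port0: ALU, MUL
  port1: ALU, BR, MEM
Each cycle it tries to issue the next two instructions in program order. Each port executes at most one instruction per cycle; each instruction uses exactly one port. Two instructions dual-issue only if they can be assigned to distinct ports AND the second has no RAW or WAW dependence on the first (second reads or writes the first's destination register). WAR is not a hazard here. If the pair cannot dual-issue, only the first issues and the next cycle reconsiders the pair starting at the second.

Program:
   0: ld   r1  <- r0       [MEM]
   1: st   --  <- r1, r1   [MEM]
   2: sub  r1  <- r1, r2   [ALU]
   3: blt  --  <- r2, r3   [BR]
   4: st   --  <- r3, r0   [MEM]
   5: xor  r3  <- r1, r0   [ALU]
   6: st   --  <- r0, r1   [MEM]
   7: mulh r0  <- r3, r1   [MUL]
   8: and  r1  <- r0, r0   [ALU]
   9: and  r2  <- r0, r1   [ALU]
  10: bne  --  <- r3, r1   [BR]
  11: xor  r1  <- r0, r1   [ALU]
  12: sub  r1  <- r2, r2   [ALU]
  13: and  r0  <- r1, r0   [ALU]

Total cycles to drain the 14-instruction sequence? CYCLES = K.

CYCLES = 10

c0: i0 ld.MEM  no-port MEM/MEM
c1: i1,i2 st.MEM;sub.ALU  pair
c2: i3 blt.BR  no-port BR/MEM
c3: i4,i5 st.MEM;xor.ALU  pair
c4: i6,i7 st.MEM;mulh.MUL  pair
c5: i8 and.ALU  RAW r1
c6: i9,i10 and.ALU;bne.BR  pair
c7: i11 xor.ALU  WAW r1
c8: i12 sub.ALU  RAW r1
c9: i13 and.ALU  tail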